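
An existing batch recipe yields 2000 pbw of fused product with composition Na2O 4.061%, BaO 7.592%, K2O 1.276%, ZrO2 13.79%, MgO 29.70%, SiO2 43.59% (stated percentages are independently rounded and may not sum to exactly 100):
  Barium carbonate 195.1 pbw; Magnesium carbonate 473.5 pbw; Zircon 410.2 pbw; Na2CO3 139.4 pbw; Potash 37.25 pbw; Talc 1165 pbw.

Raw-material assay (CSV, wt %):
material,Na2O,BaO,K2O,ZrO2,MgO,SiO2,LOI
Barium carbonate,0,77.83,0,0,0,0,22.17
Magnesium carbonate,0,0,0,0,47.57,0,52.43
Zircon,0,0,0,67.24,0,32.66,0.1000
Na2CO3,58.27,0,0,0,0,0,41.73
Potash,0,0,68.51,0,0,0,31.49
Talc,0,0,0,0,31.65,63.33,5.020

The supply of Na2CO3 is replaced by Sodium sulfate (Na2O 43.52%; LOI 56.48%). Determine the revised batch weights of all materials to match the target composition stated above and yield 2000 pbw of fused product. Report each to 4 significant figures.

In-progress results appear, rounded to 4 significant digits, in the working — the working math carries full precision in every operation. Exactly one rounding is applied to every reported number — all derived quantities, which include six oxide percentages, ignition loss, the yield, the totals, glass mass, are carried in exact precision, as set out in either problem or answer, using the weight values on 2000 pbw of glass.
Target oxide masses per 2000 pbw fused product:
  Na2O: 4.061% × 2000 = 81.22 pbw
  BaO: 7.592% × 2000 = 151.8 pbw
  K2O: 1.276% × 2000 = 25.52 pbw
  ZrO2: 13.79% × 2000 = 275.8 pbw
  MgO: 29.70% × 2000 = 594.0 pbw
  SiO2: 43.59% × 2000 = 871.8 pbw
A balance pass over the oxides, from the weights as reported, against the basis in use (delivered sums recover each target up to rounding of the answer):
  Na2O: 186.6·0.4352 = 81.21 pbw (target 81.22 pbw)
  BaO: 195.1·0.7783 = 151.8 pbw (target 151.8 pbw)
  K2O: 37.25·0.6851 = 25.52 pbw (target 25.52 pbw)
  ZrO2: 410.2·0.6724 = 275.8 pbw (target 275.8 pbw)
  MgO: 473.5·0.4757 + 1165·0.3165 = 594.0 pbw (target 594.0 pbw)
  SiO2: 410.2·0.3266 + 1165·0.6333 = 871.8 pbw (target 871.8 pbw)
The glass-mass cross-check: the batch minus its LOI: 2000 pbw (the Σ of target masses is 2000 pbw; versus the stated basis of 2000 pbw — rounding explains the deltas).
Whole-batch sum: Σ batch = 2468 pbw; Σ batch·LOI gives LOI loss = 467.5 pbw; as yield: glass ÷ batch → 81.05%.

Revised batch per 2000 pbw fused product:
  Barium carbonate: 195.1 pbw
  Magnesium carbonate: 473.5 pbw
  Zircon: 410.2 pbw
  Sodium sulfate: 186.6 pbw
  Potash: 37.25 pbw
  Talc: 1165 pbw
Total batch = 2468 pbw; LOI loss = 467.5 pbw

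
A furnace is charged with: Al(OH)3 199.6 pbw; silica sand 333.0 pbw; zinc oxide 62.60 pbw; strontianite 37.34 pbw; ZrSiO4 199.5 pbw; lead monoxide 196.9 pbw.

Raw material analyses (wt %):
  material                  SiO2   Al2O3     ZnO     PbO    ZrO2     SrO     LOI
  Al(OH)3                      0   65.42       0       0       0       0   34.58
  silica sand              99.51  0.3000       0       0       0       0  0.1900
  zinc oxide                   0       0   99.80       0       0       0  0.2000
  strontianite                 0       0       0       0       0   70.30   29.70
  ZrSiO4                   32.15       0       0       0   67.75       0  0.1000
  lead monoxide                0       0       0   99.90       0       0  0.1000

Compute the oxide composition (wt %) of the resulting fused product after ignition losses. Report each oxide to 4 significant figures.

Intermediates are shown rounded to four significant digits between the steps. All internal work keeps exact precision end to end — every reported number sees exactly one rounding; all derived quantities are carried in full precision (glass mass, the yield, the six compositions, ignition loss, totals) using the weight values on 947.7 pbw of glass exactly as shown in either problem or answer.
What the batch supplies per oxide:
  SiO2: 333.0·0.9951 + 199.5·0.3215 = 395.5 pbw
  Al2O3: 199.6·0.6542 + 333.0·0.003000 = 131.6 pbw
  ZnO: 62.60·0.9980 = 62.47 pbw
  PbO: 196.9·0.9990 = 196.7 pbw
  ZrO2: 199.5·0.6775 = 135.2 pbw
  SrO: 37.34·0.7030 = 26.25 pbw
LOI: 199.6·0.3458 + 333.0·0.001900 + 62.60·0.002000 + 37.34·0.2970 + 199.5·0.001000 + 196.9·0.001000 = 81.27 pbw
Resulting glass, batch − LOI: 1029 − 81.27 = 947.7 pbw (matching Σ of the oxides)
wt % = oxide mass / glass mass × 100

Glass mass = 947.7 pbw (batch 1029 − LOI 81.27).
Composition: SiO2 41.73%, Al2O3 13.88%, ZnO 6.592%, PbO 20.76%, ZrO2 14.26%, SrO 2.770%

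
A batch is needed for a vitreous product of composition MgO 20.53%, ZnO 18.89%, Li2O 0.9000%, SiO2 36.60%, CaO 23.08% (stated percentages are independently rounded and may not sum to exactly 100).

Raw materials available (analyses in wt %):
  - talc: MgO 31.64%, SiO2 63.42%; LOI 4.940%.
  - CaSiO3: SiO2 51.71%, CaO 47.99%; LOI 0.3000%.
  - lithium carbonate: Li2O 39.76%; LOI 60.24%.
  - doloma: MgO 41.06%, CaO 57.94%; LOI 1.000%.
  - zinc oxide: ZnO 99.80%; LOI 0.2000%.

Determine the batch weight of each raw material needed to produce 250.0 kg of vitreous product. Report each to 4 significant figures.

Batch per 250.0 kg vitreous product:
  talc: 96.27 kg
  CaSiO3: 58.88 kg
  lithium carbonate: 5.659 kg
  doloma: 50.82 kg
  zinc oxide: 47.32 kg
Total batch = 258.9 kg; LOI loss = 8.944 kg; yield = 96.55%

Full float precision is kept at every stage. In-progress results are shown, rounded to 4 significant figures, across the worked steps; each reported figure sees exactly one rounding. The derived quantities (ignition loss, yield, glass mass, five oxide percentages, totals) are recomputed in exact precision from the batch weights per 250.0 kg of glass, as quoted within the problem or the answer.
Target oxide masses per 250.0 kg vitreous product:
  MgO: 20.53% × 250.0 = 51.32 kg
  ZnO: 18.89% × 250.0 = 47.22 kg
  Li2O: 0.9000% × 250.0 = 2.250 kg
  SiO2: 36.60% × 250.0 = 91.50 kg
  CaO: 23.08% × 250.0 = 57.70 kg
Balance tally, oxide-wise, given the weights on record, relative to the basis at hand (summed amounts equal target values once rounding is allowed for):
  MgO: 96.27·0.3164 + 50.82·0.4106 = 51.33 kg (target 51.32 kg)
  ZnO: 47.32·0.9980 = 47.23 kg (target 47.22 kg)
  Li2O: 5.659·0.3976 = 2.250 kg (target 2.250 kg)
  SiO2: 96.27·0.6342 + 58.88·0.5171 = 91.50 kg (target 91.50 kg)
  CaO: 58.88·0.4799 + 50.82·0.5794 = 57.70 kg (target 57.70 kg)
Auditing the glass mass value: Σ batch − LOI loss = 250.0 kg (oxide target masses add up to 250.0 kg; stated basis 250.0 kg — deltas are rounding alone).
Batch total: Σ batch = 258.9 kg; LOI loss = Σ batch·LOI = 8.944 kg; glass ÷ batch gives a yield of 96.55%.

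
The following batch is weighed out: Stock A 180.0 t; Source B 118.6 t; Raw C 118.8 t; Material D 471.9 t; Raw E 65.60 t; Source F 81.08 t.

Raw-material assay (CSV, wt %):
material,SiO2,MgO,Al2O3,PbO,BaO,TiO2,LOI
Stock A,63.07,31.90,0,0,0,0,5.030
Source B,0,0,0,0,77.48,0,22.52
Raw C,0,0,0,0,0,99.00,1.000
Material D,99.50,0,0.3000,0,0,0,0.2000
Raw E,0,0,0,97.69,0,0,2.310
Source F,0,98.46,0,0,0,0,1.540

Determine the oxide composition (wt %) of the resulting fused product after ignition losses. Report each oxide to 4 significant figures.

Glass mass = 995.3 t (batch 1036 − LOI 40.66).
Composition: SiO2 58.58%, MgO 13.79%, Al2O3 0.1422%, PbO 6.439%, BaO 9.232%, TiO2 11.82%

Working values appear rounded to four significant digits across the worked steps. Every computation maintains full float precision from first step to last — a single rounding finalizes each reported figure. All derived quantities, including the six compositions, ignition loss, the yield, glass mass, the totals, are carried starting from the weights per 995.3 t of glass in exact precision, as set out in the question or the answer.
Oxide masses out of the charge:
  SiO2: 180.0·0.6307 + 471.9·0.9950 = 583.1 t
  MgO: 180.0·0.3190 + 81.08·0.9846 = 137.3 t
  Al2O3: 471.9·0.003000 = 1.416 t
  PbO: 65.60·0.9769 = 64.08 t
  BaO: 118.6·0.7748 = 91.89 t
  TiO2: 118.8·0.9900 = 117.6 t
LOI: 180.0·0.05030 + 118.6·0.2252 + 118.8·0.01000 + 471.9·0.002000 + 65.60·0.02310 + 81.08·0.01540 = 40.66 t
batch − LOI leaves glass = 1036 − 40.66 = 995.3 t (= Σ oxide masses)
each wt % is 100 × oxide ÷ glass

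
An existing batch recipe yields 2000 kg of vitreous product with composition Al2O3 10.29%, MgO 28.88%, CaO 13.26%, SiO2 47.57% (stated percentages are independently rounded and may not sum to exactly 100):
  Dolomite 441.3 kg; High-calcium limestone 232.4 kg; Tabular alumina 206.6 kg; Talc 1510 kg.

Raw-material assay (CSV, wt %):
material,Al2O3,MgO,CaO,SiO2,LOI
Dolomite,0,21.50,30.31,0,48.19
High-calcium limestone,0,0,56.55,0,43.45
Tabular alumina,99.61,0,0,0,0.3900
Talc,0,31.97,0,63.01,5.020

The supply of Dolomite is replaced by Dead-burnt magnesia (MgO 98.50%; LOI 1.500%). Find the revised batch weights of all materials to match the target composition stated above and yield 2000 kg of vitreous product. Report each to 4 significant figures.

Intermediates are displayed rounded to four significant figures in the printout; the working math carries exact precision in every operation; each reported figure is rounded a single time; derived quantities (yield, the four compositions, totals, ignition loss, net glass mass) are recomputed at full float precision using the weight values for 2000 kg of glass as written in either problem or answer.
Target masses of each oxide per 2000 kg vitreous product:
  Al2O3: 10.29% × 2000 = 205.8 kg
  MgO: 28.88% × 2000 = 577.6 kg
  CaO: 13.26% × 2000 = 265.2 kg
  SiO2: 47.57% × 2000 = 951.4 kg
Sums-versus-targets review on the weights just shown, per the basis as stated (each sum matches its target mass exact up to rounding of places):
  Al2O3: 206.6·0.9961 = 205.8 kg (target 205.8 kg)
  MgO: 96.32·0.9850 + 1510·0.3197 = 577.6 kg (target 577.6 kg)
  CaO: 469.0·0.5655 = 265.2 kg (target 265.2 kg)
  SiO2: 1510·0.6301 = 951.5 kg (target 951.4 kg)
Mass balance on the glass: Σ batch − LOI loss = 2000 kg (the targets, summed, come to 2000 kg; with the basis standing at 2000 kg — rounding explains the deltas).
Batch grand total — Σ batch = 2282 kg; Σ batch·LOI gives LOI loss = 281.8 kg; the yield ratio, glass ÷ batch: 87.65%.

Revised batch per 2000 kg vitreous product:
  Dead-burnt magnesia: 96.32 kg
  High-calcium limestone: 469.0 kg
  Tabular alumina: 206.6 kg
  Talc: 1510 kg
Total batch = 2282 kg; LOI loss = 281.8 kg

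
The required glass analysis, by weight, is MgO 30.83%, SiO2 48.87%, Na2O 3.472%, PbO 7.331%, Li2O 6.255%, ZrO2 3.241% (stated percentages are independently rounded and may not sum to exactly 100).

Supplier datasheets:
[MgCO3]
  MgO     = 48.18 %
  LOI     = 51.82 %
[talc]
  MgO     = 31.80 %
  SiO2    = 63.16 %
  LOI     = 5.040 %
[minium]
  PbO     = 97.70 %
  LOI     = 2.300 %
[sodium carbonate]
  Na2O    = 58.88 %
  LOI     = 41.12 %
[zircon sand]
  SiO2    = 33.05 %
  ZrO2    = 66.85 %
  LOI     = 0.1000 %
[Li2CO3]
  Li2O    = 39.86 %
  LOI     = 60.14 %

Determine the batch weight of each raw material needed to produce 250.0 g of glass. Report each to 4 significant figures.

Every computation runs at full float precision throughout. The intermediate values appear (rounded to 4 significant digits) alongside each step; every reported figure takes exactly one rounding — the derived quantities are recomputed from the weighed amounts for 250.0 g of glass in full float precision (LOI, the yield, the six compositions, the totals, net glass mass), exactly as printed in either problem or answer.
Oxide mass targets, per 250.0 g glass:
  MgO: 30.83% × 250.0 = 77.08 g
  SiO2: 48.87% × 250.0 = 122.2 g
  Na2O: 3.472% × 250.0 = 8.680 g
  PbO: 7.331% × 250.0 = 18.33 g
  Li2O: 6.255% × 250.0 = 15.64 g
  ZrO2: 3.241% × 250.0 = 8.102 g
Oxide-by-oxide audit with the batch weights as given, against the basis in use (summed amounts equal target values inside rounding margins):
  MgO: 36.49·0.4818 + 187.1·0.3180 = 77.08 g (target 77.08 g)
  SiO2: 187.1·0.6316 + 12.12·0.3305 = 122.2 g (target 122.2 g)
  Na2O: 14.74·0.5888 = 8.679 g (target 8.680 g)
  PbO: 18.76·0.9770 = 18.33 g (target 18.33 g)
  Li2O: 39.23·0.3986 = 15.64 g (target 15.64 g)
  ZrO2: 12.12·0.6685 = 8.102 g (target 8.102 g)
Glass-mass closure: net batch after ignition = 250.0 g (summing oxide targets gives 250.0 g; stated basis 250.0 g — deltas are rounding alone).
Adding the batch up: Σ batch = 308.4 g; LOI removed, Σ of batch·LOI: 58.44 g; yield = glass ÷ total batch = 81.05%.

Batch per 250.0 g glass:
  MgCO3: 36.49 g
  talc: 187.1 g
  minium: 18.76 g
  sodium carbonate: 14.74 g
  zircon sand: 12.12 g
  Li2CO3: 39.23 g
Total batch = 308.4 g; LOI loss = 58.44 g; yield = 81.05%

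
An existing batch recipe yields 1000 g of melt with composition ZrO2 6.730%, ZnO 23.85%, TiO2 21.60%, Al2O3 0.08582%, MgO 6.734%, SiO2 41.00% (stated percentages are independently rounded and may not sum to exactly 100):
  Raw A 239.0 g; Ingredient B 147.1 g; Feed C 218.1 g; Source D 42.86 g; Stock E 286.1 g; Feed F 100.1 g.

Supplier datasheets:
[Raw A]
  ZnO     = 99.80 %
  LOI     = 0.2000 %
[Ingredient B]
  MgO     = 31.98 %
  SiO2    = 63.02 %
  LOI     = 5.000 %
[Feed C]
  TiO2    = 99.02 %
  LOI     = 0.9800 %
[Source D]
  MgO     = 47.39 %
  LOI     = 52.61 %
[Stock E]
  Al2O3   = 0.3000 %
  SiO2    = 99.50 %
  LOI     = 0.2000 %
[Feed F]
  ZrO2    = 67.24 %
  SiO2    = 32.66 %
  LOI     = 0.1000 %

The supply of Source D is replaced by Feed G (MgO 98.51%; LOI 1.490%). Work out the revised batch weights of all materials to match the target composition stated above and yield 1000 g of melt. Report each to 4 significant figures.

Revised batch per 1000 g melt:
  Raw A: 239.0 g
  Ingredient B: 147.1 g
  Feed C: 218.1 g
  Feed G: 20.62 g
  Stock E: 286.1 g
  Feed F: 100.1 g
Total batch = 1011 g; LOI loss = 10.95 g

All internal work holds full float precision from first step to last — mid-chain values appear (rounded to four significant digits) when written out — every reported result carries a single rounding; all derived quantities are recomputed starting from the weights per 1000 g of glass at full precision (ignition loss, totals, glass mass, the yield, six oxide percentages) exactly as printed in the question or the answer.
Target masses of each oxide per 1000 g melt:
  ZrO2: 6.730% × 1000 = 67.30 g
  ZnO: 23.85% × 1000 = 238.5 g
  TiO2: 21.60% × 1000 = 216.0 g
  Al2O3: 0.08582% × 1000 = 0.8582 g
  MgO: 6.734% × 1000 = 67.34 g
  SiO2: 41.00% × 1000 = 410.0 g
Mass-balance tally per oxide working from each reported weight, against the basis in use (summed amounts equal target values modulo rounding of the values):
  ZrO2: 100.1·0.6724 = 67.31 g (target 67.30 g)
  ZnO: 239.0·0.9980 = 238.5 g (target 238.5 g)
  TiO2: 218.1·0.9902 = 216.0 g (target 216.0 g)
  Al2O3: 286.1·0.003000 = 0.8583 g (target 0.8582 g)
  MgO: 147.1·0.3198 + 20.62·0.9851 = 67.36 g (target 67.34 g)
  SiO2: 147.1·0.6302 + 286.1·0.9950 + 100.1·0.3266 = 410.1 g (target 410.0 g)
Glass-mass closure: total batch − LOI = 1000 g (per-oxide target masses sum to 1000 g; against the stated basis, 1000 g — rounding explains the deltas).
Total batch = Σ batch = 1011 g; Σ batch·LOI gives LOI loss = 10.95 g; the yield ratio, glass ÷ batch: 98.92%.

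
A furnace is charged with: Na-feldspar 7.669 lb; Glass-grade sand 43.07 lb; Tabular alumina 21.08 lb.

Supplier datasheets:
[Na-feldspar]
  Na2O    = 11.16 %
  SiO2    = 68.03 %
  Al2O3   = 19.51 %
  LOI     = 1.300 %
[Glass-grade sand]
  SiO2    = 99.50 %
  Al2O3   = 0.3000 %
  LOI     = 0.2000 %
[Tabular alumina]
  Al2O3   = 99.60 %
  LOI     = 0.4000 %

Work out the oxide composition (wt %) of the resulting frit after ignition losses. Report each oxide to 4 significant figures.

Rounding to four significant digits governs each mid-chain value as printed; the working math maintains full precision all the way through. Each reported number is rounded exactly once — all derived quantities are carried at exact precision (the yield, LOI, net glass mass, the totals, the three compositions) from the batch weights at 71.55 lb of glass as written in question or answer.
Oxide-by-oxide delivered mass:
  Na2O: 7.669·0.1116 = 0.8559 lb
  SiO2: 7.669·0.6803 + 43.07·0.9950 = 48.07 lb
  Al2O3: 7.669·0.1951 + 43.07·0.003000 + 21.08·0.9960 = 22.62 lb
LOI: 7.669·0.01300 + 43.07·0.002000 + 21.08·0.004000 = 0.2702 lb
Glass mass = batch − LOI = 71.82 − 0.2702 = 71.55 lb (= Σ oxide masses)
wt % = 100 × oxide mass / glass mass

Glass mass = 71.55 lb (batch 71.82 − LOI 0.2702).
Composition: Na2O 1.196%, SiO2 67.19%, Al2O3 31.62%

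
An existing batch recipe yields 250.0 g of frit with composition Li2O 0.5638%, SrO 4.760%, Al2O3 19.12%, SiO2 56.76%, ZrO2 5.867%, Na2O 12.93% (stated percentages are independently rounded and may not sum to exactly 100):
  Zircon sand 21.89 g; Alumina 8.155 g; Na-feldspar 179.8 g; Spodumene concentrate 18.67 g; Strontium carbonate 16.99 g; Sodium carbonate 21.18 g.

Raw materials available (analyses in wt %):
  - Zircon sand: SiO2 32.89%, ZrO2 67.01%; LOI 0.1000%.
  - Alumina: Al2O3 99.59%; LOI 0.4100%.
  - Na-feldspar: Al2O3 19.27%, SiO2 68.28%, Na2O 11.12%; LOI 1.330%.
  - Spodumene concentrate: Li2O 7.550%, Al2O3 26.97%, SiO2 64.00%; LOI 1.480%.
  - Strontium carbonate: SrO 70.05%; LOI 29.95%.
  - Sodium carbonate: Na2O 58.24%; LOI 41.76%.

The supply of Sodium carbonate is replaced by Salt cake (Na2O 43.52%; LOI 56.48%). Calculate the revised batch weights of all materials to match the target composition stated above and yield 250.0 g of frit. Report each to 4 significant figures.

The whole derivation carries full float precision through the solve; in-progress results are shown, with 4-significant-figure rounding, alongside each step — each reported value takes exactly one rounding. Derived quantities are re-derived from the batch weights per 250.0 g of glass at exact precision (ignition loss, the totals, yield, six oxide percentages, net glass mass), as they appear in the problem or the answer.
The oxide mass targets at 250.0 g frit:
  Li2O: 0.5638% × 250.0 = 1.410 g
  SrO: 4.760% × 250.0 = 11.90 g
  Al2O3: 19.12% × 250.0 = 47.80 g
  SiO2: 56.76% × 250.0 = 141.9 g
  ZrO2: 5.867% × 250.0 = 14.67 g
  Na2O: 12.93% × 250.0 = 32.33 g
Checking each oxide sum per the reported batch figures, under the basis named above (sums match the target masses up to rounding of the answer):
  Li2O: 18.67·0.07550 = 1.410 g (target 1.410 g)
  SrO: 16.99·0.7005 = 11.90 g (target 11.90 g)
  Al2O3: 8.155·0.9959 + 179.8·0.1927 + 18.67·0.2697 = 47.80 g (target 47.80 g)
  SiO2: 21.89·0.3289 + 179.8·0.6828 + 18.67·0.6400 = 141.9 g (target 141.9 g)
  ZrO2: 21.89·0.6701 = 14.67 g (target 14.67 g)
  Na2O: 179.8·0.1112 + 28.34·0.4352 = 32.33 g (target 32.33 g)
Glass mass check: total charge less LOI = 250.0 g (summing oxide targets gives 250.0 g; versus the stated basis of 250.0 g — gaps are rounding artifacts).
Whole-batch sum: Σ batch = 273.8 g; LOI loss = Σ batch·LOI = 23.82 g; yield: glass divided by total = 91.30%.

Revised batch per 250.0 g frit:
  Zircon sand: 21.89 g
  Alumina: 8.155 g
  Na-feldspar: 179.8 g
  Spodumene concentrate: 18.67 g
  Strontium carbonate: 16.99 g
  Salt cake: 28.34 g
Total batch = 273.8 g; LOI loss = 23.82 g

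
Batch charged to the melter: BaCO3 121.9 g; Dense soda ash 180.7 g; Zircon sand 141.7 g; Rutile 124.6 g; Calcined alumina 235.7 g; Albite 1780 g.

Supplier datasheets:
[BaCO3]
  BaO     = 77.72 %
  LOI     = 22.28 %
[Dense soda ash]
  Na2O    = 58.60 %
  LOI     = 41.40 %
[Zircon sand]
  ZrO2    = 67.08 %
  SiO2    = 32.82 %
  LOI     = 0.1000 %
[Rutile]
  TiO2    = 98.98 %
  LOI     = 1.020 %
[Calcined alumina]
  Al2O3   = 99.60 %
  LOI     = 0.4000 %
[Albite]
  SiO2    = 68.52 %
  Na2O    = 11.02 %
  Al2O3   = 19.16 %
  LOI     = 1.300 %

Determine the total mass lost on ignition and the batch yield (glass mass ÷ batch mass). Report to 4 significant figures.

LOI loss = 127.5 g; glass = 2457 g; yield = 95.07%

Exact precision is carried at every stage. Intermediates are displayed with 4-significant-digit rounding in the working — a single rounding finalizes each reported number. All derived quantities (glass mass, ignition loss, the totals, the yield, the six compositions) are recomputed at exact precision from the weighed amounts at 2457 g of glass as written in the problem or the answer.
Each material's LOI contribution:
  BaCO3: 121.9 × 0.2228 = 27.16 g
  Dense soda ash: 180.7 × 0.4140 = 74.81 g
  Zircon sand: 141.7 × 0.001000 = 0.1417 g
  Rutile: 124.6 × 0.01020 = 1.271 g
  Calcined alumina: 235.7 × 0.004000 = 0.9428 g
  Albite: 1780 × 0.01300 = 23.14 g
Total LOI = 127.5 g
Glass = batch − LOI = 2585 − 127.5 = 2457 g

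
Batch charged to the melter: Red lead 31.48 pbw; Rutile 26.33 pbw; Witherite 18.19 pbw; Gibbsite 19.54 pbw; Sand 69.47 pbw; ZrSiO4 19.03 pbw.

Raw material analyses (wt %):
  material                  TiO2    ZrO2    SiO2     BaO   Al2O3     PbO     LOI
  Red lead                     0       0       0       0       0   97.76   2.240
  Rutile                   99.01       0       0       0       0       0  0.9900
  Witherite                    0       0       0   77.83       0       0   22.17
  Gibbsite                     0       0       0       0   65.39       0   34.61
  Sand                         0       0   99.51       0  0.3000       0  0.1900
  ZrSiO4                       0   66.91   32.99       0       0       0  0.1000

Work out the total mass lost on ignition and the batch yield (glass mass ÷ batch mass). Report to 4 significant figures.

LOI loss = 11.91 pbw; glass = 172.1 pbw; yield = 93.53%

Every computation keeps exact precision all the way through. The intermediate values are shown rounded to 4 significant figures between the steps; each reported value includes exactly one rounding; all derived quantities, including net glass mass, six oxide percentages, the totals, LOI, yield, are rebuilt using the weight values on 172.1 pbw of glass in full float precision exactly as printed in the problem or the answer.
Loss on ignition, line by line:
  Red lead: 31.48 × 0.02240 = 0.7052 pbw
  Rutile: 26.33 × 0.009900 = 0.2607 pbw
  Witherite: 18.19 × 0.2217 = 4.033 pbw
  Gibbsite: 19.54 × 0.3461 = 6.763 pbw
  Sand: 69.47 × 0.001900 = 0.1320 pbw
  ZrSiO4: 19.03 × 0.001000 = 0.01903 pbw
Total LOI = 11.91 pbw
Glass = batch − LOI = 184.0 − 11.91 = 172.1 pbw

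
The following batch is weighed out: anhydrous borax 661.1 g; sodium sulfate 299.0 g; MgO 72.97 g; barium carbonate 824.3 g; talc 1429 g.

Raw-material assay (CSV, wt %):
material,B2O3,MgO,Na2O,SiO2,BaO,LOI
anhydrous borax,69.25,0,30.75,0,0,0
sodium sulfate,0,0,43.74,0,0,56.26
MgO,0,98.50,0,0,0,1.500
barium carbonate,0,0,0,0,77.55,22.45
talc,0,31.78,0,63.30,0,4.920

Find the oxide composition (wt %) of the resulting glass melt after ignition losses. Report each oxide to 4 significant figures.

Glass mass = 2862 g (batch 3286 − LOI 424.7).
Composition: B2O3 16.00%, MgO 18.38%, Na2O 11.67%, SiO2 31.61%, BaO 22.34%

Every computation keeps exact precision all the way through — the intermediate values are shown (rounded to four significant figures) on the page — every reported value is rounded just once — all derived quantities, which include five oxide percentages, the yield, LOI, totals, glass mass, are computed at full float precision, precisely as stated by problem or answer, from the batch weights for 2862 g of glass.
Mass of each oxide from the mix:
  B2O3: 661.1·0.6925 = 457.8 g
  MgO: 72.97·0.9850 + 1429·0.3178 = 526.0 g
  Na2O: 661.1·0.3075 + 299.0·0.4374 = 334.1 g
  SiO2: 1429·0.6330 = 904.6 g
  BaO: 824.3·0.7755 = 639.2 g
LOI: 299.0·0.5626 + 72.97·0.01500 + 824.3·0.2245 + 1429·0.04920 = 424.7 g
The glass mass, total less LOI, = 3286 − 424.7 = 2862 g (= the summed oxide contributions)
each wt % is 100 × oxide ÷ glass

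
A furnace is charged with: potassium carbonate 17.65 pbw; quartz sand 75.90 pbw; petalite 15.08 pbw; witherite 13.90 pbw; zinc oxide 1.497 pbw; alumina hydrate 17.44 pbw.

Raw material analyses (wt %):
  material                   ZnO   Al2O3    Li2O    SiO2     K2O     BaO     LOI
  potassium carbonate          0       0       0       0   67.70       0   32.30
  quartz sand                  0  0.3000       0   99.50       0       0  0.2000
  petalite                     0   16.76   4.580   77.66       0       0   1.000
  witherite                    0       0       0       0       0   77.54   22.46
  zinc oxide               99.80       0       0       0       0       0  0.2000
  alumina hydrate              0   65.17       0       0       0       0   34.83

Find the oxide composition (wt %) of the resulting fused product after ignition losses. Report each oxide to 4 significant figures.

In-progress results are printed rounded to four significant digits alongside each step — the whole derivation holds full precision through the solve; every reported number is rounded a single time; all derived quantities, which include net glass mass, the six compositions, ignition loss, the yield, totals, are carried at exact precision, as set out in the question or the answer, from the batch weights per 126.3 pbw of glass.
Oxide masses out of the charge:
  ZnO: 1.497·0.9980 = 1.494 pbw
  Al2O3: 75.90·0.003000 + 15.08·0.1676 + 17.44·0.6517 = 14.12 pbw
  Li2O: 15.08·0.04580 = 0.6907 pbw
  SiO2: 75.90·0.9950 + 15.08·0.7766 = 87.23 pbw
  K2O: 17.65·0.6770 = 11.95 pbw
  BaO: 13.90·0.7754 = 10.78 pbw
LOI: 17.65·0.3230 + 75.90·0.002000 + 15.08·0.01000 + 13.90·0.2246 + 1.497·0.002000 + 17.44·0.3483 = 15.20 pbw
Glass mass = batch − LOI = 141.5 − 15.20 = 126.3 pbw (the oxide masses sum to this)
wt %: oxide over glass, times 100

Glass mass = 126.3 pbw (batch 141.5 − LOI 15.20).
Composition: ZnO 1.183%, Al2O3 11.18%, Li2O 0.5470%, SiO2 69.09%, K2O 9.464%, BaO 8.536%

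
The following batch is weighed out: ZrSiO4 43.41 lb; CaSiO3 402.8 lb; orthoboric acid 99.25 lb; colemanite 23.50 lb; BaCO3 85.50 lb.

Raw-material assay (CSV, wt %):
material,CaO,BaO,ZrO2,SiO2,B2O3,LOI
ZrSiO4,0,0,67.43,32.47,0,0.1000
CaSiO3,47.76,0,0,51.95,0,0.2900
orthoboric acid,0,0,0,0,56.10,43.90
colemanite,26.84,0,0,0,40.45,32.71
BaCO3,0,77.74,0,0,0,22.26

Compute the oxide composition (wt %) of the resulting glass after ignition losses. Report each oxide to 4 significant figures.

Glass mass = 583.0 lb (batch 654.5 − LOI 71.50).
Composition: CaO 34.08%, BaO 11.40%, ZrO2 5.021%, SiO2 38.31%, B2O3 11.18%

In-progress results are displayed rounded to 4 significant figures — the whole derivation maintains full precision from first step to last. Each reported value includes exactly one rounding; the derived quantities are carried from the batch weights per 583.0 lb of glass at full precision (yield, totals, net glass mass, the five compositions, ignition loss), as given in the question or the answer.
Per-oxide mass from batch:
  CaO: 402.8·0.4776 + 23.50·0.2684 = 198.7 lb
  BaO: 85.50·0.7774 = 66.47 lb
  ZrO2: 43.41·0.6743 = 29.27 lb
  SiO2: 43.41·0.3247 + 402.8·0.5195 = 223.3 lb
  B2O3: 99.25·0.5610 + 23.50·0.4045 = 65.19 lb
LOI: 43.41·0.001000 + 402.8·0.002900 + 99.25·0.4390 + 23.50·0.3271 + 85.50·0.2226 = 71.50 lb
batch − LOI leaves glass = 654.5 − 71.50 = 583.0 lb (matching Σ of the oxides)
each wt % is 100 × oxide ÷ glass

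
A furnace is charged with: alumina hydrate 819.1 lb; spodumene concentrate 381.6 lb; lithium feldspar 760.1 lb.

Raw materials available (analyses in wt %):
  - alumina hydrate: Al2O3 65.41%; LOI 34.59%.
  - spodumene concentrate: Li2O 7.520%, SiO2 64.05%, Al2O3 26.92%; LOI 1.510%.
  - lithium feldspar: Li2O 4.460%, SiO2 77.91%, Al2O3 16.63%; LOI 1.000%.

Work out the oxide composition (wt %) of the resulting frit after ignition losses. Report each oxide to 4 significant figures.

Glass mass = 1664 lb (batch 1961 − LOI 296.7).
Composition: Li2O 3.762%, SiO2 50.27%, Al2O3 45.96%

Mid-chain values are shown, rounded to 4 significant digits, between the steps. All internal work maintains full float precision at all times. Every reported result is rounded once only. The derived quantities (yield, ignition loss, three oxide percentages, net glass mass, totals) are carried at full float precision from the weighed amounts per 1664 lb of glass, precisely as stated by the problem or the answer.
Oxide-by-oxide delivered mass:
  Li2O: 381.6·0.07520 + 760.1·0.04460 = 62.60 lb
  SiO2: 381.6·0.6405 + 760.1·0.7791 = 836.6 lb
  Al2O3: 819.1·0.6541 + 381.6·0.2692 + 760.1·0.1663 = 764.9 lb
LOI: 819.1·0.3459 + 381.6·0.01510 + 760.1·0.01000 = 296.7 lb
Glass mass = batch − LOI = 1961 − 296.7 = 1664 lb (equal to the oxide-mass sum)
each wt % is 100 × oxide ÷ glass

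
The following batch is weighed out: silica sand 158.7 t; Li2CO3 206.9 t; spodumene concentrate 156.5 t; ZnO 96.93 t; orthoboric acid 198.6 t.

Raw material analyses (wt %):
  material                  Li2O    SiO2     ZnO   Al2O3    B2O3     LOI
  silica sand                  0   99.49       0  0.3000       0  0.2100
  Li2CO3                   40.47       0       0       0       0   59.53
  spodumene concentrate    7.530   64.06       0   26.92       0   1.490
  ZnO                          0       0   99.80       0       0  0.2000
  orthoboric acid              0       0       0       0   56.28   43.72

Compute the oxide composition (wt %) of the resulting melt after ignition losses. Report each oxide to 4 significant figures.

All internal work maintains full precision through every step; the intermediate values are displayed rounded off to 4 significant digits in the working. A single rounding finalizes each reported number; derived quantities, which include yield, LOI, net glass mass, totals, the five compositions, are recomputed at exact precision, precisely as stated by the question or the answer, from the batch weights for 604.8 t of glass.
Per-oxide mass from batch:
  Li2O: 206.9·0.4047 + 156.5·0.07530 = 95.52 t
  SiO2: 158.7·0.9949 + 156.5·0.6406 = 258.1 t
  ZnO: 96.93·0.9980 = 96.74 t
  Al2O3: 158.7·0.003000 + 156.5·0.2692 = 42.61 t
  B2O3: 198.6·0.5628 = 111.8 t
LOI: 158.7·0.002100 + 206.9·0.5953 + 156.5·0.01490 + 96.93·0.002000 + 198.6·0.4372 = 212.9 t
Net of LOI, the glass mass = 817.6 − 212.9 = 604.8 t (= the summed oxide contributions)
wt %: oxide over glass, times 100

Glass mass = 604.8 t (batch 817.6 − LOI 212.9).
Composition: Li2O 15.79%, SiO2 42.68%, ZnO 16.00%, Al2O3 7.045%, B2O3 18.48%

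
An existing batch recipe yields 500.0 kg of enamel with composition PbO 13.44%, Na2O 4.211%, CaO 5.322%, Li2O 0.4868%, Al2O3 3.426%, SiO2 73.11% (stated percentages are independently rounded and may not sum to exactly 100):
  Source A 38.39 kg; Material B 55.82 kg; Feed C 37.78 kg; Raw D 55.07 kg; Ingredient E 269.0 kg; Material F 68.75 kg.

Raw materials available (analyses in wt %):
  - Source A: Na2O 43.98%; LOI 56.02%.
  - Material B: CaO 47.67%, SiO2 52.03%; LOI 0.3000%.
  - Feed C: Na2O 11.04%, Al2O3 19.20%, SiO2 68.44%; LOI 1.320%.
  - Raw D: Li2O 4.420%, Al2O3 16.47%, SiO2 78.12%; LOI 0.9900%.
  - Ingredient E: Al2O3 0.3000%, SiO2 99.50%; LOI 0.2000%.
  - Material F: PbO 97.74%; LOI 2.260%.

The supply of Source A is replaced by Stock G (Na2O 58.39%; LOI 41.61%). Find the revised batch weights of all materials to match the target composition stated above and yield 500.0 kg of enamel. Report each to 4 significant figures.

Revised batch per 500.0 kg enamel:
  Stock G: 28.92 kg
  Material B: 55.82 kg
  Feed C: 37.78 kg
  Raw D: 55.07 kg
  Ingredient E: 269.0 kg
  Material F: 68.75 kg
Total batch = 515.3 kg; LOI loss = 15.34 kg

Every computation carries exact precision in all steps; values along the way are displayed, rounded to four significant figures, in the printout; a single rounding finalizes each reported number — the derived quantities are re-derived from the batch weights at 500.0 kg of glass at full float precision (LOI, net glass mass, the six compositions, yield, totals), as set out in the problem or answer text.
The oxide mass targets at 500.0 kg enamel:
  PbO: 13.44% × 500.0 = 67.20 kg
  Na2O: 4.211% × 500.0 = 21.06 kg
  CaO: 5.322% × 500.0 = 26.61 kg
  Li2O: 0.4868% × 500.0 = 2.434 kg
  Al2O3: 3.426% × 500.0 = 17.13 kg
  SiO2: 73.11% × 500.0 = 365.6 kg
Balance tally, oxide-wise, from the weights as reported, per the basis as stated (delivered sums recover each target inside rounding margins):
  PbO: 68.75·0.9774 = 67.20 kg (target 67.20 kg)
  Na2O: 28.92·0.5839 + 37.78·0.1104 = 21.06 kg (target 21.06 kg)
  CaO: 55.82·0.4767 = 26.61 kg (target 26.61 kg)
  Li2O: 55.07·0.04420 = 2.434 kg (target 2.434 kg)
  Al2O3: 37.78·0.1920 + 55.07·0.1647 + 269.0·0.003000 = 17.13 kg (target 17.13 kg)
  SiO2: 55.82·0.5203 + 37.78·0.6844 + 55.07·0.7812 + 269.0·0.9950 = 365.6 kg (target 365.6 kg)
Auditing the glass mass value: net batch after ignition = 500.0 kg (targets for the oxides total 500.0 kg; basis as stated: 500.0 kg — differing by rounding only).
Adding the batch up: Σ batch = 515.3 kg; Σ batch·LOI gives LOI loss = 15.34 kg; as yield: glass ÷ batch → 97.02%.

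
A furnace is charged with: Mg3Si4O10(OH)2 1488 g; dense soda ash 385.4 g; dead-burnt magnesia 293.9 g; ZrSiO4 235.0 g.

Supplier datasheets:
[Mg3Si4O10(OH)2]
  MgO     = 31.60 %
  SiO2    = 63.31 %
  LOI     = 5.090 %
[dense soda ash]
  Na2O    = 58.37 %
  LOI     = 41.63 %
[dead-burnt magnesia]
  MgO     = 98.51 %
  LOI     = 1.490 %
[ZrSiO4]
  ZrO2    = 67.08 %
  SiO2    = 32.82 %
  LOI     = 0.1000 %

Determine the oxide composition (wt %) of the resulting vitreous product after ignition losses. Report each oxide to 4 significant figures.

Glass mass = 2162 g (batch 2402 − LOI 240.8).
Composition: ZrO2 7.293%, MgO 35.15%, SiO2 47.15%, Na2O 10.41%

Each numeric step runs at exact precision from start to finish. The intermediate values appear with 4-significant-digit rounding in the working; every reported figure is rounded once only. Derived quantities are re-derived from the weighed amounts for 2162 g of glass in exact precision (ignition loss, glass mass, the totals, the four compositions, the yield), as quoted within question or answer.
Delivered oxide masses:
  ZrO2: 235.0·0.6708 = 157.6 g
  MgO: 1488·0.3160 + 293.9·0.9851 = 759.7 g
  SiO2: 1488·0.6331 + 235.0·0.3282 = 1019 g
  Na2O: 385.4·0.5837 = 225.0 g
LOI: 1488·0.05090 + 385.4·0.4163 + 293.9·0.01490 + 235.0·0.001000 = 240.8 g
The glass mass, total less LOI, = 2402 − 240.8 = 2162 g (consistent with Σ oxide mass)
oxide / glass × 100 gives the wt %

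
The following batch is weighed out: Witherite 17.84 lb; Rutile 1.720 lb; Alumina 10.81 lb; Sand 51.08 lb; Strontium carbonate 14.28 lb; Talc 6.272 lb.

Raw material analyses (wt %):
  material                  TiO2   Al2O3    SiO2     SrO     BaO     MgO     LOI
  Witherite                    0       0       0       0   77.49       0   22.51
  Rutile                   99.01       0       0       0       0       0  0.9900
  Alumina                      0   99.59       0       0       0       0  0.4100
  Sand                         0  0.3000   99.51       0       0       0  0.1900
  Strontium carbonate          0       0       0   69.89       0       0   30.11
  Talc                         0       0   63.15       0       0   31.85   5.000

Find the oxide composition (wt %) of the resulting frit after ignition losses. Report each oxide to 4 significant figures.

Glass mass = 93.21 lb (batch 102.0 − LOI 8.787).
Composition: TiO2 1.827%, Al2O3 11.71%, SiO2 58.78%, SrO 10.71%, BaO 14.83%, MgO 2.143%

All internal work holds exact precision in every operation — the intermediate values are printed (rounded to 4 significant digits) when written out. Each reported number includes exactly one rounding — the derived quantities, including the yield, the six compositions, the totals, ignition loss, net glass mass, are rebuilt starting from the weights per 93.21 lb of glass in full float precision, as quoted within the problem or answer text.
Oxide masses out of the charge:
  TiO2: 1.720·0.9901 = 1.703 lb
  Al2O3: 10.81·0.9959 + 51.08·0.003000 = 10.92 lb
  SiO2: 51.08·0.9951 + 6.272·0.6315 = 54.79 lb
  SrO: 14.28·0.6989 = 9.980 lb
  BaO: 17.84·0.7749 = 13.82 lb
  MgO: 6.272·0.3185 = 1.998 lb
LOI: 17.84·0.2251 + 1.720·0.009900 + 10.81·0.004100 + 51.08·0.001900 + 14.28·0.3011 + 6.272·0.05000 = 8.787 lb
The glass mass, total less LOI, = 102.0 − 8.787 = 93.21 lb (matching Σ of the oxides)
wt %: oxide over glass, times 100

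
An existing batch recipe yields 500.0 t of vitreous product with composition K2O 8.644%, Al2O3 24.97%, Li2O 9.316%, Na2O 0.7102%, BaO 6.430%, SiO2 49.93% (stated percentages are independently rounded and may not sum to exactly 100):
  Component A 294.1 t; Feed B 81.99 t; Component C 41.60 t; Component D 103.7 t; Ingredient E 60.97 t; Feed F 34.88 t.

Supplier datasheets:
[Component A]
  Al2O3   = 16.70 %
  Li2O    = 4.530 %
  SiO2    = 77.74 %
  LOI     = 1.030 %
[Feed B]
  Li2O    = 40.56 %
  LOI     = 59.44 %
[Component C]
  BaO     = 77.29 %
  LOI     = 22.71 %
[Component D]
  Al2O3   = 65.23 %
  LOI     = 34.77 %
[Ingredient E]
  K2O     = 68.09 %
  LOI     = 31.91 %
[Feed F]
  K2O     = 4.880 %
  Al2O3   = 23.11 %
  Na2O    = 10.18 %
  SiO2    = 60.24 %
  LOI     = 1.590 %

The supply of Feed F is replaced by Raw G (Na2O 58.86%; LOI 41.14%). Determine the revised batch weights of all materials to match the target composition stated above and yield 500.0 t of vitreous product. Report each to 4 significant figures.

Revised batch per 500.0 t vitreous product:
  Component A: 321.1 t
  Feed B: 78.98 t
  Component C: 41.60 t
  Component D: 109.2 t
  Ingredient E: 63.47 t
  Raw G: 6.033 t
Total batch = 620.4 t; LOI loss = 120.4 t

In-progress results are rounded to four significant figures when displayed; the working math carries exact precision from first step to last; every reported result undergoes a single rounding; derived quantities are rebuilt at full float precision (ignition loss, net glass mass, the six compositions, yield, totals) from the batch weights per 500.0 t of glass, as they appear in the problem or answer text.
Target oxide masses per 500.0 t vitreous product:
  K2O: 8.644% × 500.0 = 43.22 t
  Al2O3: 24.97% × 500.0 = 124.8 t
  Li2O: 9.316% × 500.0 = 46.58 t
  Na2O: 0.7102% × 500.0 = 3.551 t
  BaO: 6.430% × 500.0 = 32.15 t
  SiO2: 49.93% × 500.0 = 249.6 t
Oxide-by-oxide audit working from each reported weight, against the basis in use (delivered sums recover each target within answer rounding):
  K2O: 63.47·0.6809 = 43.22 t (target 43.22 t)
  Al2O3: 321.1·0.1670 + 109.2·0.6523 = 124.9 t (target 124.8 t)
  Li2O: 321.1·0.04530 + 78.98·0.4056 = 46.58 t (target 46.58 t)
  Na2O: 6.033·0.5886 = 3.551 t (target 3.551 t)
  BaO: 41.60·0.7729 = 32.15 t (target 32.15 t)
  SiO2: 321.1·0.7774 = 249.6 t (target 249.6 t)
Glass-mass bookkeeping: batch total minus LOI = 500.0 t (targets for the oxides total 500.0 t; against the stated basis, 500.0 t — deltas are rounding alone).
Summing the batch: Σ batch = 620.4 t; LOI loss = Σ batch·LOI = 120.4 t; yield: glass divided by total = 80.59%.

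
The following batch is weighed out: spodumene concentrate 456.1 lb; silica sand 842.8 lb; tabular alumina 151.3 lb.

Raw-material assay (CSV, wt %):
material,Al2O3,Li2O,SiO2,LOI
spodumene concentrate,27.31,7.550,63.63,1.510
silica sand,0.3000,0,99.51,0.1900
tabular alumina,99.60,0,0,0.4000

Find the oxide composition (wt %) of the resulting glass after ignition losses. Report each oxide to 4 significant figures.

Rounding to 4 significant digits governs every intermediate as displayed. Full float precision is kept through every step. Every reported result undergoes a single rounding; all derived quantities (glass mass, the three compositions, yield, the totals, ignition loss) are carried at exact precision from the weighed amounts per 1441 lb of glass, as quoted within the problem or the answer.
Oxide-by-oxide delivered mass:
  Al2O3: 456.1·0.2731 + 842.8·0.003000 + 151.3·0.9960 = 277.8 lb
  Li2O: 456.1·0.07550 = 34.44 lb
  SiO2: 456.1·0.6363 + 842.8·0.9951 = 1129 lb
LOI: 456.1·0.01510 + 842.8·0.001900 + 151.3·0.004000 = 9.094 lb
The glass mass, total less LOI, = 1450 − 9.094 = 1441 lb (= Σ oxide masses)
each oxide over glass, ×100, is wt %

Glass mass = 1441 lb (batch 1450 − LOI 9.094).
Composition: Al2O3 19.28%, Li2O 2.390%, SiO2 78.33%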